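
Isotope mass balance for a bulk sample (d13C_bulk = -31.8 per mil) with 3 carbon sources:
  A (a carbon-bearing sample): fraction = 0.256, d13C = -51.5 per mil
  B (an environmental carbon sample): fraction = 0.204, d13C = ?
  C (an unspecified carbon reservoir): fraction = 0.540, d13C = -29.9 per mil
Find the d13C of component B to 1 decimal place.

Isotope mass balance: δ_bulk = Σ fᵢ·δᵢ.
-31.8 = 0.256×(-51.5) + 0.204×δ_B + 0.540×(-29.9)
0.204·δ_B = -31.8 − (-29.330) = -2.470
δ_B = -2.470 / 0.204 = -12.11 per mil

-12.1 per mil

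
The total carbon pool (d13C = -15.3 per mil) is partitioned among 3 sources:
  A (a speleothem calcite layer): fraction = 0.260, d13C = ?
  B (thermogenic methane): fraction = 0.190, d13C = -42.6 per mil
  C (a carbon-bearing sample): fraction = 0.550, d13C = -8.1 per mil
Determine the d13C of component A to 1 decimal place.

-10.6 per mil

Isotope mass balance: δ_bulk = Σ fᵢ·δᵢ.
-15.3 = 0.260×δ_A + 0.190×(-42.6) + 0.550×(-8.1)
0.260·δ_A = -15.3 − (-12.549) = -2.751
δ_A = -2.751 / 0.260 = -10.58 per mil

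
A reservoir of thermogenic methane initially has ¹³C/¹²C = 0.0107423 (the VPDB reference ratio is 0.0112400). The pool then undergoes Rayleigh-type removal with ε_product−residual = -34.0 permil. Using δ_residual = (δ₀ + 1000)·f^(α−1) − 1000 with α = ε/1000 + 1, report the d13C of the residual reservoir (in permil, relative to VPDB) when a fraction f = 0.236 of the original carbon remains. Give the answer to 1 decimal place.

δ₀ = (0.0107423/0.0112400 − 1)×1000 = (0.955721 − 1)×1000 = -44.279 permil
α − 1 = ε/1000 = -0.0340
f^(α−1) = 0.236^(-0.0340) = 1.050318
δ_res = (-44.279 + 1000) × 1.050318 − 1000 = 1003.811 − 1000 = 3.81 permil

3.8 permil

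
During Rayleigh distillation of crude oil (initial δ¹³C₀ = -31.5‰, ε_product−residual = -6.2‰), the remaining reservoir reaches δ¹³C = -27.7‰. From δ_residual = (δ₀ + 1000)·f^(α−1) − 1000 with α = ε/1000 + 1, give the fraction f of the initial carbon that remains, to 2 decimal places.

0.53

α − 1 = ε/1000 = -0.0062
(δ_res + 1000)/(δ₀ + 1000) = (-27.7 + 1000)/(-31.5 + 1000) = 972.3/968.5 = 1.003924
f = 1.003924^(1/-0.0062) = exp(ln(1.003924)/-0.0062) = exp(0.00392/-0.0062)
f = exp(-0.6316) = 0.5317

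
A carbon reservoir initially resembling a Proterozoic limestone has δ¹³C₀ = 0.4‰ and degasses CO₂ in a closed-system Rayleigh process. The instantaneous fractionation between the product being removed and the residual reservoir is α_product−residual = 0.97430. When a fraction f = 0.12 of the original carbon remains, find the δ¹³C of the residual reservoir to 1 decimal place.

Rayleigh residual: δ_res = (δ₀ + 1000)·f^(α−1) − 1000
α − 1 = -0.02570
f^(α−1) = 0.12^(-0.02570) = 1.056003
δ_res = (0.4 + 1000) × 1.056003 − 1000 = 1056.425 − 1000 = 56.43‰

56.4‰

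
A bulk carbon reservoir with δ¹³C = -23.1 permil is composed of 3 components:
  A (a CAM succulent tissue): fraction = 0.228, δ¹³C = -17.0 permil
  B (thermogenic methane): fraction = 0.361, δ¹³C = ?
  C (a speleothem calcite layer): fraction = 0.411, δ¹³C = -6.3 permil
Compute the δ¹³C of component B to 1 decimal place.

-46.1 permil

Isotope mass balance: δ_bulk = Σ fᵢ·δᵢ.
-23.1 = 0.228×(-17.0) + 0.361×δ_B + 0.411×(-6.3)
0.361·δ_B = -23.1 − (-6.465) = -16.635
δ_B = -16.635 / 0.361 = -46.08 permil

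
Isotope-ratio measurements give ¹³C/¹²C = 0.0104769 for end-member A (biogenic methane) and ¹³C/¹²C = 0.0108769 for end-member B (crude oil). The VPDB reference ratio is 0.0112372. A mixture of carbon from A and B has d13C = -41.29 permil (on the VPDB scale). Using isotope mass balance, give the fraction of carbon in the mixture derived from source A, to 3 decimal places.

0.259

δ_A = (0.0104769/0.0112372 − 1)×1000 = (0.932341 − 1)×1000 = -67.659 permil
δ_B = (0.0108769/0.0112372 − 1)×1000 = (0.967937 − 1)×1000 = -32.063 permil
f_A = (δ_mix − δ_B)/(δ_A − δ_B) = (-41.29 − (-32.063))/(-67.659 − (-32.063))
f_A = -9.227 / -35.596 = 0.2592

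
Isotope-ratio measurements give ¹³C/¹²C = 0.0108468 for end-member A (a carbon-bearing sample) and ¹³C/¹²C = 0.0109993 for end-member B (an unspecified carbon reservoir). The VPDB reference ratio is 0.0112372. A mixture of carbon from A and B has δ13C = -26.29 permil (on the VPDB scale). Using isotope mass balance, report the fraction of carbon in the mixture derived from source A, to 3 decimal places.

δ_A = (0.0108468/0.0112372 − 1)×1000 = (0.965258 − 1)×1000 = -34.742 permil
δ_B = (0.0109993/0.0112372 − 1)×1000 = (0.978829 − 1)×1000 = -21.171 permil
f_A = (δ_mix − δ_B)/(δ_A − δ_B) = (-26.29 − (-21.171))/(-34.742 − (-21.171))
f_A = -5.119 / -13.571 = 0.3772

0.377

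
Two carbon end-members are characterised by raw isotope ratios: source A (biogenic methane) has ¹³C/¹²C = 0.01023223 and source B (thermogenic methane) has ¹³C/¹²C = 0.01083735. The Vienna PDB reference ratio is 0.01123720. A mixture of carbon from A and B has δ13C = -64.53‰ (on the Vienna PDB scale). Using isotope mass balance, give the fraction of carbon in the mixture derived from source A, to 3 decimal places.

0.538

δ_A = (0.01023223/0.01123720 − 1)×1000 = (0.910568 − 1)×1000 = -89.432‰
δ_B = (0.01083735/0.01123720 − 1)×1000 = (0.964417 − 1)×1000 = -35.583‰
f_A = (δ_mix − δ_B)/(δ_A − δ_B) = (-64.53 − (-35.583))/(-89.432 − (-35.583))
f_A = -28.947 / -53.850 = 0.5376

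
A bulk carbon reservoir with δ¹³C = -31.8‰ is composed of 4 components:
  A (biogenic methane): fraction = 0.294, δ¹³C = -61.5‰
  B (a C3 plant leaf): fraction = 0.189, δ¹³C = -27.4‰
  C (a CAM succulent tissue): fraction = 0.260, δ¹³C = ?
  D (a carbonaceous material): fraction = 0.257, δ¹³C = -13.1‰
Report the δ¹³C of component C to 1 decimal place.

-19.9‰

Isotope mass balance: δ_bulk = Σ fᵢ·δᵢ.
-31.8 = 0.294×(-61.5) + 0.189×(-27.4) + 0.260×δ_C + 0.257×(-13.1)
0.260·δ_C = -31.8 − (-26.626) = -5.174
δ_C = -5.174 / 0.260 = -19.90‰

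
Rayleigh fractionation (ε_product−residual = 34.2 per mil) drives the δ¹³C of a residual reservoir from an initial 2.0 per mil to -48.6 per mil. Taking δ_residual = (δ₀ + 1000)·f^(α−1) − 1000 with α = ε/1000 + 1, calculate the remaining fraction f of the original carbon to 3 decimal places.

α − 1 = ε/1000 = 0.0342
(δ_res + 1000)/(δ₀ + 1000) = (-48.6 + 1000)/(2.0 + 1000) = 951.4/1002.0 = 0.949501
f = 0.949501^(1/0.0342) = exp(ln(0.949501)/0.0342) = exp(-0.05182/0.0342)
f = exp(-1.5152) = 0.2198

0.220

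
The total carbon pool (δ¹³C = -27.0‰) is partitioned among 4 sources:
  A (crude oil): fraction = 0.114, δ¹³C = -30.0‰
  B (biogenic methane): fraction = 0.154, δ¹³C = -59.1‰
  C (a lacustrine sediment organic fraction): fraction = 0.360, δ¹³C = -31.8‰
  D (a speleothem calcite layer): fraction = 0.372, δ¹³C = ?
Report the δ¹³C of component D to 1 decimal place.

-8.1‰

Isotope mass balance: δ_bulk = Σ fᵢ·δᵢ.
-27.0 = 0.114×(-30.0) + 0.154×(-59.1) + 0.360×(-31.8) + 0.372×δ_D
0.372·δ_D = -27.0 − (-23.969) = -3.031
δ_D = -3.031 / 0.372 = -8.15‰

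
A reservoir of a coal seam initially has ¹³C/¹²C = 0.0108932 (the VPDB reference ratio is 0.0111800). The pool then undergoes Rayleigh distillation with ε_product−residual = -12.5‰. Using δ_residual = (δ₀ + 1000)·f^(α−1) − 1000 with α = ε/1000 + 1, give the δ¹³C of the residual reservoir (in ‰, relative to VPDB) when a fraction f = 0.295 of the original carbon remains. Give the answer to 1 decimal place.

δ₀ = (0.0108932/0.0111800 − 1)×1000 = (0.974347 − 1)×1000 = -25.653‰
α − 1 = ε/1000 = -0.0125
f^(α−1) = 0.295^(-0.0125) = 1.015377
δ_res = (-25.653 + 1000) × 1.015377 − 1000 = 989.329 − 1000 = -10.67‰

-10.7‰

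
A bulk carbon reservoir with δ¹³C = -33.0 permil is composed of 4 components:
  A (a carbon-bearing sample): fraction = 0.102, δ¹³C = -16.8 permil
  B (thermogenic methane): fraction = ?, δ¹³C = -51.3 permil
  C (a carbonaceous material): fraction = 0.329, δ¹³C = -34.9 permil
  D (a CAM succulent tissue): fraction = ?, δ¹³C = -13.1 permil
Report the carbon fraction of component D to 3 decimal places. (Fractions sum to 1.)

0.246

Let f_D and f_B be the unknown fractions; fractions sum to 1 so f_D + f_B = 0.569.
Mass balance: Σ fᵢ·δᵢ = δ_bulk ⇒ f_D·(-13.1) + f_B·(-51.3) = -33.0 − (-13.196) = -19.804
Substitute f_B = 0.569 − f_D:
f_D·(-13.1 − -51.3) = -19.804 − 0.569×(-51.3) = 9.385
f_D = 9.385 / 38.2 = 0.2457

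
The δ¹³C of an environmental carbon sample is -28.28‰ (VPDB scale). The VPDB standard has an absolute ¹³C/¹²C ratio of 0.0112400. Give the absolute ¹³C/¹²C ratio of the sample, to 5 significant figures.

0.010922

R_sample = R_standard × (δ¹³C/1000 + 1)
R_sample = 0.0112400 × (-28.28/1000 + 1) = 0.0112400 × 0.971720
R_sample = 0.0109221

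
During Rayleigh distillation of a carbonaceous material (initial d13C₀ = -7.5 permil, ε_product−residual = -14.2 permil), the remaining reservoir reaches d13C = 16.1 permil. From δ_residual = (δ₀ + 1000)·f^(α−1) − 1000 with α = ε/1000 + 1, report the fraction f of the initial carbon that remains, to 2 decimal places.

0.19

α − 1 = ε/1000 = -0.0142
(δ_res + 1000)/(δ₀ + 1000) = (16.1 + 1000)/(-7.5 + 1000) = 1016.1/992.5 = 1.023778
f = 1.023778^(1/-0.0142) = exp(ln(1.023778)/-0.0142) = exp(0.02350/-0.0142)
f = exp(-1.6549) = 0.1911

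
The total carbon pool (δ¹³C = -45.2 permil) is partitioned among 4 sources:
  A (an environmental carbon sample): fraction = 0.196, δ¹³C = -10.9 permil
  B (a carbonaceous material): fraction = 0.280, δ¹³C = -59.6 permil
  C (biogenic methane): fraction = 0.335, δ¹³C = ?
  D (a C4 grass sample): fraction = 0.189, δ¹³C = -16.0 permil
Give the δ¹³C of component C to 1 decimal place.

-69.7 permil

Isotope mass balance: δ_bulk = Σ fᵢ·δᵢ.
-45.2 = 0.196×(-10.9) + 0.280×(-59.6) + 0.335×δ_C + 0.189×(-16.0)
0.335·δ_C = -45.2 − (-21.848) = -23.352
δ_C = -23.352 / 0.335 = -69.71 permil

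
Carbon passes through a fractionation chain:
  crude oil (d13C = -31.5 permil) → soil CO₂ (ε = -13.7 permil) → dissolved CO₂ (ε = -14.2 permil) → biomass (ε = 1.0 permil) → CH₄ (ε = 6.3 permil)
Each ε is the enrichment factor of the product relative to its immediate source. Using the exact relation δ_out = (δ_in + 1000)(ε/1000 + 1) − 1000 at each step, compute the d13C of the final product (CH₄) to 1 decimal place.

step 1: δ = (-31.50 + 1000)·(-13.7/1000 + 1) − 1000 = -44.77 permil
step 2: δ = (-44.77 + 1000)·(-14.2/1000 + 1) − 1000 = -58.33 permil
step 3: δ = (-58.33 + 1000)·(1.0/1000 + 1) − 1000 = -57.39 permil
step 4: δ = (-57.39 + 1000)·(6.3/1000 + 1) − 1000 = -51.45 permil

-51.5 permil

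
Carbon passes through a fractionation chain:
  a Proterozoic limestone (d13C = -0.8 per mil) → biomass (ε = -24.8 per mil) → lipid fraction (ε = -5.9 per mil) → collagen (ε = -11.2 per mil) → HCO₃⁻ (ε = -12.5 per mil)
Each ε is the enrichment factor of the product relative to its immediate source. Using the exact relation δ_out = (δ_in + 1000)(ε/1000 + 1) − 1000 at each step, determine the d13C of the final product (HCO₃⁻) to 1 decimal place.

-54.2 per mil

step 1: δ = (-0.80 + 1000)·(-24.8/1000 + 1) − 1000 = -25.58 per mil
step 2: δ = (-25.58 + 1000)·(-5.9/1000 + 1) − 1000 = -31.33 per mil
step 3: δ = (-31.33 + 1000)·(-11.2/1000 + 1) − 1000 = -42.18 per mil
step 4: δ = (-42.18 + 1000)·(-12.5/1000 + 1) − 1000 = -54.15 per mil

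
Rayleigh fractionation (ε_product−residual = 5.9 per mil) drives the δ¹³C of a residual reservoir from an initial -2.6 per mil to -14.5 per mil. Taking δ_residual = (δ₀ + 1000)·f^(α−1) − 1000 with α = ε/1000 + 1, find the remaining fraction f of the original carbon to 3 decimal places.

α − 1 = ε/1000 = 0.0059
(δ_res + 1000)/(δ₀ + 1000) = (-14.5 + 1000)/(-2.6 + 1000) = 985.5/997.4 = 0.988069
f = 0.988069^(1/0.0059) = exp(ln(0.988069)/0.0059) = exp(-0.01200/0.0059)
f = exp(-2.0344) = 0.1308

0.131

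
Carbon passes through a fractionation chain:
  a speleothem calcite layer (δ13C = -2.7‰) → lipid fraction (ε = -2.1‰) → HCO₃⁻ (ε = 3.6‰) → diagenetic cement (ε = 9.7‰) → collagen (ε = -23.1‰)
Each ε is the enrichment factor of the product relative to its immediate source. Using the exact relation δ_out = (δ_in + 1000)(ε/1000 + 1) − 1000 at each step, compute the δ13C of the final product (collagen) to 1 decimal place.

step 1: δ = (-2.70 + 1000)·(-2.1/1000 + 1) − 1000 = -4.79‰
step 2: δ = (-4.79 + 1000)·(3.6/1000 + 1) − 1000 = -1.21‰
step 3: δ = (-1.21 + 1000)·(9.7/1000 + 1) − 1000 = 8.48‰
step 4: δ = (8.48 + 1000)·(-23.1/1000 + 1) − 1000 = -14.82‰

-14.8‰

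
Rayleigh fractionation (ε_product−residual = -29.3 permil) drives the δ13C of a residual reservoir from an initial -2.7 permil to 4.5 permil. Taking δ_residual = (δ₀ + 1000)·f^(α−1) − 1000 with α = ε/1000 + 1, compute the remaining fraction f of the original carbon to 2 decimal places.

0.78

α − 1 = ε/1000 = -0.0293
(δ_res + 1000)/(δ₀ + 1000) = (4.5 + 1000)/(-2.7 + 1000) = 1004.5/997.3 = 1.007219
f = 1.007219^(1/-0.0293) = exp(ln(1.007219)/-0.0293) = exp(0.00719/-0.0293)
f = exp(-0.2455) = 0.7823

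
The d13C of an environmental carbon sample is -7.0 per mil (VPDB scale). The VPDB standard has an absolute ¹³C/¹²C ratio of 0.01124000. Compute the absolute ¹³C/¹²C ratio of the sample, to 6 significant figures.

0.0111613

R_sample = R_standard × (d13C/1000 + 1)
R_sample = 0.01124000 × (-7.0/1000 + 1) = 0.01124000 × 0.993000
R_sample = 0.0111613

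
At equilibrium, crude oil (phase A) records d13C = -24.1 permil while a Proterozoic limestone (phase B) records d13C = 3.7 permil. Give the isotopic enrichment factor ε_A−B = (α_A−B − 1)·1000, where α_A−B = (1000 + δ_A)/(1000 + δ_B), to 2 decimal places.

α_A−B = (1000 + -24.1) / (1000 + 3.7) = 975.9 / 1003.7 = 0.972302
ε_A−B = (0.972302 − 1) × 1000 = -27.698 permil
(The approximation ε ≈ δ_A − δ_B would give -27.8 permil.)

-27.70 permil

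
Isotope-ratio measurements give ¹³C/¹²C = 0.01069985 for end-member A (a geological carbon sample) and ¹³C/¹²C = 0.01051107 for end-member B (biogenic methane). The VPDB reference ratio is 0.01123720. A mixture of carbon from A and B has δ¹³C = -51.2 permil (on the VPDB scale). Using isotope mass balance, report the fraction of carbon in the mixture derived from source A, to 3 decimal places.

δ_A = (0.01069985/0.01123720 − 1)×1000 = (0.952181 − 1)×1000 = -47.819 permil
δ_B = (0.01051107/0.01123720 − 1)×1000 = (0.935382 − 1)×1000 = -64.618 permil
f_A = (δ_mix − δ_B)/(δ_A − δ_B) = (-51.2 − (-64.618))/(-47.819 − (-64.618))
f_A = 13.418 / 16.800 = 0.7987

0.799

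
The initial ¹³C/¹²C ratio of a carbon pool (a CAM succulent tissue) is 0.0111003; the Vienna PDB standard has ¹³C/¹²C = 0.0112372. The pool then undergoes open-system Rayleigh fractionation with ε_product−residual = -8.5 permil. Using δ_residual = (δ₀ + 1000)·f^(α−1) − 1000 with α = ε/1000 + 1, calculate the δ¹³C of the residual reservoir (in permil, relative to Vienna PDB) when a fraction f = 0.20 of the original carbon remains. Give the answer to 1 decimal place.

1.4 permil

δ₀ = (0.0111003/0.0112372 − 1)×1000 = (0.987817 − 1)×1000 = -12.183 permil
α − 1 = ε/1000 = -0.0085
f^(α−1) = 0.20^(-0.0085) = 1.013774
δ_res = (-12.183 + 1000) × 1.013774 − 1000 = 1001.424 − 1000 = 1.42 permil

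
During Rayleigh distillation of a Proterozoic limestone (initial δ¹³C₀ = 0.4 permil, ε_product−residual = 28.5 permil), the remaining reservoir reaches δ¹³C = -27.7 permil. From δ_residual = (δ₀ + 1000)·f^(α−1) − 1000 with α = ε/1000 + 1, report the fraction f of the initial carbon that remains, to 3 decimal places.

0.368

α − 1 = ε/1000 = 0.0285
(δ_res + 1000)/(δ₀ + 1000) = (-27.7 + 1000)/(0.4 + 1000) = 972.3/1000.4 = 0.971911
f = 0.971911^(1/0.0285) = exp(ln(0.971911)/0.0285) = exp(-0.02849/0.0285)
f = exp(-0.9997) = 0.3680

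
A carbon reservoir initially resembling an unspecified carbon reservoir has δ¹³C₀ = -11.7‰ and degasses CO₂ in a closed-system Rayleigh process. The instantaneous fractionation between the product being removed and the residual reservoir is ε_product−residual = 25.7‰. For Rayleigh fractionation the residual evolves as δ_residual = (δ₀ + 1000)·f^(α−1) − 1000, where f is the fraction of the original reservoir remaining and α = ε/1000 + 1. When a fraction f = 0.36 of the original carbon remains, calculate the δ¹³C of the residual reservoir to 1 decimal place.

-37.3‰

Rayleigh residual: δ_res = (δ₀ + 1000)·f^(α−1) − 1000
α = ε/1000 + 1 = 1.02570, so α − 1 = 0.02570
f^(α−1) = 0.36^(0.02570) = 0.974085
δ_res = (-11.7 + 1000) × 0.974085 − 1000 = 962.688 − 1000 = -37.31‰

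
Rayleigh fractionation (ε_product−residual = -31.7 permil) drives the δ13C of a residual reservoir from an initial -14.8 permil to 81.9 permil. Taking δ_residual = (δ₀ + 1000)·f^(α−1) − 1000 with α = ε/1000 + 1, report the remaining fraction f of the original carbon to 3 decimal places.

0.052

α − 1 = ε/1000 = -0.0317
(δ_res + 1000)/(δ₀ + 1000) = (81.9 + 1000)/(-14.8 + 1000) = 1081.9/985.2 = 1.098153
f = 1.098153^(1/-0.0317) = exp(ln(1.098153)/-0.0317) = exp(0.09363/-0.0317)
f = exp(-2.9536) = 0.0522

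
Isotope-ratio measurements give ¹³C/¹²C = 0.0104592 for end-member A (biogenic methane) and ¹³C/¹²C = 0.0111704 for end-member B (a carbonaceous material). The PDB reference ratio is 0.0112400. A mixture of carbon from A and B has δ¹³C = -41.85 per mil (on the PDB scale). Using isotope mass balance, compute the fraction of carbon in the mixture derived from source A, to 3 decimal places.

0.564

δ_A = (0.0104592/0.0112400 − 1)×1000 = (0.930534 − 1)×1000 = -69.466 per mil
δ_B = (0.0111704/0.0112400 − 1)×1000 = (0.993808 − 1)×1000 = -6.192 per mil
f_A = (δ_mix − δ_B)/(δ_A − δ_B) = (-41.85 − (-6.192))/(-69.466 − (-6.192))
f_A = -35.658 / -63.274 = 0.5635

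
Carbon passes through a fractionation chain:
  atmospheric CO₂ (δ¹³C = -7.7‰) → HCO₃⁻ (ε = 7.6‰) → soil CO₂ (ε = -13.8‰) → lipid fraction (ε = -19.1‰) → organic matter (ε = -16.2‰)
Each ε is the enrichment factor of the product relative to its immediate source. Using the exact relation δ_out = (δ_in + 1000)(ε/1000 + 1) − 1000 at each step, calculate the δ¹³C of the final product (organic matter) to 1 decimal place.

-48.5‰

step 1: δ = (-7.70 + 1000)·(7.6/1000 + 1) − 1000 = -0.16‰
step 2: δ = (-0.16 + 1000)·(-13.8/1000 + 1) − 1000 = -13.96‰
step 3: δ = (-13.96 + 1000)·(-19.1/1000 + 1) − 1000 = -32.79‰
step 4: δ = (-32.79 + 1000)·(-16.2/1000 + 1) − 1000 = -48.46‰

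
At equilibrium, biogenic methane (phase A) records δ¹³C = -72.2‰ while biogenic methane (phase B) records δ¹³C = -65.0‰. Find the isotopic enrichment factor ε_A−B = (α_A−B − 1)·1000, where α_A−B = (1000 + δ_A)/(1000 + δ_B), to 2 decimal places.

α_A−B = (1000 + -72.2) / (1000 + -65.0) = 927.8 / 935.0 = 0.992299
ε_A−B = (0.992299 − 1) × 1000 = -7.701‰
(The approximation ε ≈ δ_A − δ_B would give -7.2‰.)

-7.70‰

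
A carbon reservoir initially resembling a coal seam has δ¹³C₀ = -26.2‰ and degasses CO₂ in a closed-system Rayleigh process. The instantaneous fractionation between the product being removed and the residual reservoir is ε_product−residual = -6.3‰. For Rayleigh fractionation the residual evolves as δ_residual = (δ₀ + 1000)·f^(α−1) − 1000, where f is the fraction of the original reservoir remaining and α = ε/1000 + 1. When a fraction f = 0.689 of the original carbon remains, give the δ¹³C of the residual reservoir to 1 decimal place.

-23.9‰

Rayleigh residual: δ_res = (δ₀ + 1000)·f^(α−1) − 1000
α = ε/1000 + 1 = 0.99370, so α − 1 = -0.00630
f^(α−1) = 0.689^(-0.00630) = 1.002350
δ_res = (-26.2 + 1000) × 1.002350 − 1000 = 976.088 − 1000 = -23.91‰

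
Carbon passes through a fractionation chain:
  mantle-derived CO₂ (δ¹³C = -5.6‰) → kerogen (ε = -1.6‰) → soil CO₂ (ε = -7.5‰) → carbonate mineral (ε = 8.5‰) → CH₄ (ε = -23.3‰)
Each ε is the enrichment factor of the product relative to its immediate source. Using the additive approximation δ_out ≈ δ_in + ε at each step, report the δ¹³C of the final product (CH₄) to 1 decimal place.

step 1: δ ≈ -5.6 + (-1.6) = -7.2‰
step 2: δ ≈ -7.2 + (-7.5) = -14.7‰
step 3: δ ≈ -14.7 + (8.5) = -6.2‰
step 4: δ ≈ -6.2 + (-23.3) = -29.5‰

-29.5‰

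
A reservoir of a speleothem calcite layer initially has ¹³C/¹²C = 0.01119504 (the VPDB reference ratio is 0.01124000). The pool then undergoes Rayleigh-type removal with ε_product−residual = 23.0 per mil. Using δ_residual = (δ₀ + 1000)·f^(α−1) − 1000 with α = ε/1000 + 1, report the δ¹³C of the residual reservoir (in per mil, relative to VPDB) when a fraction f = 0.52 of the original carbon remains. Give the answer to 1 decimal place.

-18.9 per mil

δ₀ = (0.01119504/0.01124000 − 1)×1000 = (0.996000 − 1)×1000 = -4.000 per mil
α − 1 = ε/1000 = 0.0230
f^(α−1) = 0.52^(0.0230) = 0.985072
δ_res = (-4.000 + 1000) × 0.985072 − 1000 = 981.132 − 1000 = -18.87 per mil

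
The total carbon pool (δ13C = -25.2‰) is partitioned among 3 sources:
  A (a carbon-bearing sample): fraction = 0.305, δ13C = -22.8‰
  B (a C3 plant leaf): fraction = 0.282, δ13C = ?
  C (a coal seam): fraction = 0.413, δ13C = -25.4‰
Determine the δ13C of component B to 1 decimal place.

Isotope mass balance: δ_bulk = Σ fᵢ·δᵢ.
-25.2 = 0.305×(-22.8) + 0.282×δ_B + 0.413×(-25.4)
0.282·δ_B = -25.2 − (-17.444) = -7.756
δ_B = -7.756 / 0.282 = -27.50‰

-27.5‰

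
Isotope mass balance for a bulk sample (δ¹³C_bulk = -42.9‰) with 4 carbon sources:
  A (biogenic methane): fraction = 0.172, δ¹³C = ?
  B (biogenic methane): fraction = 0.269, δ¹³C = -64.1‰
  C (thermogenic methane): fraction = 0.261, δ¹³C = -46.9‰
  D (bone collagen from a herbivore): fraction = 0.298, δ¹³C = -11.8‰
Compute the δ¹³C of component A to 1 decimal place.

-57.6‰

Isotope mass balance: δ_bulk = Σ fᵢ·δᵢ.
-42.9 = 0.172×δ_A + 0.269×(-64.1) + 0.261×(-46.9) + 0.298×(-11.8)
0.172·δ_A = -42.9 − (-33.000) = -9.900
δ_A = -9.900 / 0.172 = -57.56‰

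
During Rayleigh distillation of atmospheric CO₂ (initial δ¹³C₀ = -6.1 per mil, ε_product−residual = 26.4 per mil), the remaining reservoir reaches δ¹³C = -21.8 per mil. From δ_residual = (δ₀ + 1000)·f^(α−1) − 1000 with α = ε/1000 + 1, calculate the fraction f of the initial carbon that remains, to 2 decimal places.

α − 1 = ε/1000 = 0.0264
(δ_res + 1000)/(δ₀ + 1000) = (-21.8 + 1000)/(-6.1 + 1000) = 978.2/993.9 = 0.984204
f = 0.984204^(1/0.0264) = exp(ln(0.984204)/0.0264) = exp(-0.01592/0.0264)
f = exp(-0.6031) = 0.5471

0.55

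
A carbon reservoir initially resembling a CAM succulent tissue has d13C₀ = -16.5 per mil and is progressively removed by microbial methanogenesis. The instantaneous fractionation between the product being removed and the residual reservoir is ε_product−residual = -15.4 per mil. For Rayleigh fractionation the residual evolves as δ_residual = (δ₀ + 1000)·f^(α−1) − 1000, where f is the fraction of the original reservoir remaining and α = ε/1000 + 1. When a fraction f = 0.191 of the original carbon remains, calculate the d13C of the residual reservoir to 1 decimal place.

8.9 per mil

Rayleigh residual: δ_res = (δ₀ + 1000)·f^(α−1) − 1000
α = ε/1000 + 1 = 0.98460, so α − 1 = -0.01540
f^(α−1) = 0.191^(-0.01540) = 1.025822
δ_res = (-16.5 + 1000) × 1.025822 − 1000 = 1008.896 − 1000 = 8.90 per mil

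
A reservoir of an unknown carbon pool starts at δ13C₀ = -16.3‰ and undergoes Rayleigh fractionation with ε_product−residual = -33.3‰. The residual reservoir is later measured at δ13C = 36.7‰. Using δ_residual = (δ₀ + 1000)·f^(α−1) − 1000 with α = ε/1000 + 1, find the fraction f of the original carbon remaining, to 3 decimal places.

α − 1 = ε/1000 = -0.0333
(δ_res + 1000)/(δ₀ + 1000) = (36.7 + 1000)/(-16.3 + 1000) = 1036.7/983.7 = 1.053878
f = 1.053878^(1/-0.0333) = exp(ln(1.053878)/-0.0333) = exp(0.05248/-0.0333)
f = exp(-1.5759) = 0.2068

0.207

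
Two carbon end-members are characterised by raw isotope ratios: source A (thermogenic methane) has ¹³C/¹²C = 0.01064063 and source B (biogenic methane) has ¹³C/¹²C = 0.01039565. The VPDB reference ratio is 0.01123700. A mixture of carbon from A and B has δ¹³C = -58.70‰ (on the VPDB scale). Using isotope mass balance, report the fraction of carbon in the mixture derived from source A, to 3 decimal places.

0.742

δ_A = (0.01064063/0.01123700 − 1)×1000 = (0.946928 − 1)×1000 = -53.072‰
δ_B = (0.01039565/0.01123700 − 1)×1000 = (0.925127 − 1)×1000 = -74.873‰
f_A = (δ_mix − δ_B)/(δ_A − δ_B) = (-58.70 − (-74.873))/(-53.072 − (-74.873))
f_A = 16.173 / 21.801 = 0.7418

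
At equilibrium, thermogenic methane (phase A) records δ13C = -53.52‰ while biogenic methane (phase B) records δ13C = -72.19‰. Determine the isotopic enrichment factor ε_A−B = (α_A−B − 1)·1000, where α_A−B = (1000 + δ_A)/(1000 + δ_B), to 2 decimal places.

α_A−B = (1000 + -53.52) / (1000 + -72.19) = 946.48 / 927.81 = 1.020123
ε_A−B = (1.020123 − 1) × 1000 = 20.123‰
(The approximation ε ≈ δ_A − δ_B would give 18.67‰.)

20.12‰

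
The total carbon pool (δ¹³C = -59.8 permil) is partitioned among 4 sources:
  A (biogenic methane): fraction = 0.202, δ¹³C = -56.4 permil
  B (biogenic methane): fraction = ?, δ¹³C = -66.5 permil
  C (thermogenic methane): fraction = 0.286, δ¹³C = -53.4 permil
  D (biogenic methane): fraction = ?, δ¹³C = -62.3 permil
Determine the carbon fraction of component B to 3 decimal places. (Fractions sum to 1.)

0.295

Let f_B and f_D be the unknown fractions; fractions sum to 1 so f_B + f_D = 0.512.
Mass balance: Σ fᵢ·δᵢ = δ_bulk ⇒ f_B·(-66.5) + f_D·(-62.3) = -59.8 − (-26.665) = -33.135
Substitute f_D = 0.512 − f_B:
f_B·(-66.5 − -62.3) = -33.135 − 0.512×(-62.3) = -1.237
f_B = -1.237 / -4.2 = 0.2946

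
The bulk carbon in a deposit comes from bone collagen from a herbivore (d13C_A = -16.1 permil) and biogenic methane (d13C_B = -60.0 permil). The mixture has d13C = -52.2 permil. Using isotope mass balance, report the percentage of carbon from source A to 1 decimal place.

17.8%

δ_mix = f_A·δ_A + (1 − f_A)·δ_B  ⇒  f_A = (δ_mix − δ_B)/(δ_A − δ_B)
f_A = (-52.2 − (-60.0)) / (-16.1 − (-60.0))
f_A = 7.8 / 43.9 = 0.1777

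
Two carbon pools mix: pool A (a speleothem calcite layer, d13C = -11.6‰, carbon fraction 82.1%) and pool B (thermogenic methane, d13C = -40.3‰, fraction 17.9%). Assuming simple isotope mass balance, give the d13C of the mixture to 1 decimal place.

δ_mix = f_A·δ_A + f_B·δ_B
δ_mix = 0.821 × (-11.6) + 0.179 × (-40.3)
δ_mix = -9.52 + -7.21 = -16.74‰

-16.7‰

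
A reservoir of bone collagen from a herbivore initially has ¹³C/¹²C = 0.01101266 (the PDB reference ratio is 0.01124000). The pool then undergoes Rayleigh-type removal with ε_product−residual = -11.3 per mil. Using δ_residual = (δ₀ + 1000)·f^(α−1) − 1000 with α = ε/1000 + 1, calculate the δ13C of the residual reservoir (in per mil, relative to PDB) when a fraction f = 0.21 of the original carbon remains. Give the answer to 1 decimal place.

-2.8 per mil

δ₀ = (0.01101266/0.01124000 − 1)×1000 = (0.979774 − 1)×1000 = -20.226 per mil
α − 1 = ε/1000 = -0.0113
f^(α−1) = 0.21^(-0.0113) = 1.017792
δ_res = (-20.226 + 1000) × 1.017792 − 1000 = 997.206 − 1000 = -2.79 per mil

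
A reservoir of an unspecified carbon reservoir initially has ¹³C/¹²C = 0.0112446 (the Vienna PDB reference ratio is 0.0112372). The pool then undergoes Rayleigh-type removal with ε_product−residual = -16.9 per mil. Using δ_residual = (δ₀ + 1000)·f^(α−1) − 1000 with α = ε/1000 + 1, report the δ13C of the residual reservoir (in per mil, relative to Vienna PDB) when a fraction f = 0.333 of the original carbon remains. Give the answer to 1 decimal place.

19.4 per mil

δ₀ = (0.0112446/0.0112372 − 1)×1000 = (1.000659 − 1)×1000 = 0.659 per mil
α − 1 = ε/1000 = -0.0169
f^(α−1) = 0.333^(-0.0169) = 1.018757
δ_res = (0.659 + 1000) × 1.018757 − 1000 = 1019.428 − 1000 = 19.43 per mil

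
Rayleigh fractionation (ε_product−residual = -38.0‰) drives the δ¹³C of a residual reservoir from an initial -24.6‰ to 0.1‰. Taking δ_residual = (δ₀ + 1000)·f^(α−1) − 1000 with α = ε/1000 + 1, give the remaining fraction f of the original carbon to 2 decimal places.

0.52

α − 1 = ε/1000 = -0.0380
(δ_res + 1000)/(δ₀ + 1000) = (0.1 + 1000)/(-24.6 + 1000) = 1000.1/975.4 = 1.025323
f = 1.025323^(1/-0.0380) = exp(ln(1.025323)/-0.0380) = exp(0.02501/-0.0380)
f = exp(-0.6581) = 0.5178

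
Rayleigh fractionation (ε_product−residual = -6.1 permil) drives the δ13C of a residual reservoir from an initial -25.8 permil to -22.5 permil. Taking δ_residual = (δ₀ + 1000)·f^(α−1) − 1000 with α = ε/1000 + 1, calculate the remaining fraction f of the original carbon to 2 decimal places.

α − 1 = ε/1000 = -0.0061
(δ_res + 1000)/(δ₀ + 1000) = (-22.5 + 1000)/(-25.8 + 1000) = 977.5/974.2 = 1.003387
f = 1.003387^(1/-0.0061) = exp(ln(1.003387)/-0.0061) = exp(0.00338/-0.0061)
f = exp(-0.5544) = 0.5744

0.57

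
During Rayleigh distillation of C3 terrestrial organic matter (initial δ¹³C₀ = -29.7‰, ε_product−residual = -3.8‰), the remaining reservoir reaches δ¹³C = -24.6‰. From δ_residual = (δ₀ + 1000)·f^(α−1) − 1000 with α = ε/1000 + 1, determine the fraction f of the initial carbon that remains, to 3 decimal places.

α − 1 = ε/1000 = -0.0038
(δ_res + 1000)/(δ₀ + 1000) = (-24.6 + 1000)/(-29.7 + 1000) = 975.4/970.3 = 1.005256
f = 1.005256^(1/-0.0038) = exp(ln(1.005256)/-0.0038) = exp(0.00524/-0.0038)
f = exp(-1.3796) = 0.2517

0.252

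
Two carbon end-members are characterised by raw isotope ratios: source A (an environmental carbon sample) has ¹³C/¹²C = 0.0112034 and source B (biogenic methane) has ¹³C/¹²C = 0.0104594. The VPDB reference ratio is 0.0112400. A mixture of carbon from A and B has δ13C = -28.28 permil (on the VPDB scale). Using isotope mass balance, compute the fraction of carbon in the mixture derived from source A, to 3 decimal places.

δ_A = (0.0112034/0.0112400 − 1)×1000 = (0.996744 − 1)×1000 = -3.256 permil
δ_B = (0.0104594/0.0112400 − 1)×1000 = (0.930552 − 1)×1000 = -69.448 permil
f_A = (δ_mix − δ_B)/(δ_A − δ_B) = (-28.28 − (-69.448))/(-3.256 − (-69.448))
f_A = 41.168 / 66.192 = 0.6220

0.622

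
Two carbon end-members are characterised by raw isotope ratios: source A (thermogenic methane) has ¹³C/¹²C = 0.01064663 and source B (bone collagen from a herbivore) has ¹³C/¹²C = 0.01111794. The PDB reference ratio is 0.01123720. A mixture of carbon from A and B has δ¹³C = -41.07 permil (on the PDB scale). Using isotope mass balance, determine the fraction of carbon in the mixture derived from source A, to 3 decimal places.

0.726

δ_A = (0.01064663/0.01123720 − 1)×1000 = (0.947445 − 1)×1000 = -52.555 permil
δ_B = (0.01111794/0.01123720 − 1)×1000 = (0.989387 − 1)×1000 = -10.613 permil
f_A = (δ_mix − δ_B)/(δ_A − δ_B) = (-41.07 − (-10.613))/(-52.555 − (-10.613))
f_A = -30.457 / -41.942 = 0.7262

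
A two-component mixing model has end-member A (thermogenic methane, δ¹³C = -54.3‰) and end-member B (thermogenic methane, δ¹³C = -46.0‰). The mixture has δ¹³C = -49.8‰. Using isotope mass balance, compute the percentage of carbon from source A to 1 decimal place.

δ_mix = f_A·δ_A + (1 − f_A)·δ_B  ⇒  f_A = (δ_mix − δ_B)/(δ_A − δ_B)
f_A = (-49.8 − (-46.0)) / (-54.3 − (-46.0))
f_A = -3.8 / -8.3 = 0.4578

45.8%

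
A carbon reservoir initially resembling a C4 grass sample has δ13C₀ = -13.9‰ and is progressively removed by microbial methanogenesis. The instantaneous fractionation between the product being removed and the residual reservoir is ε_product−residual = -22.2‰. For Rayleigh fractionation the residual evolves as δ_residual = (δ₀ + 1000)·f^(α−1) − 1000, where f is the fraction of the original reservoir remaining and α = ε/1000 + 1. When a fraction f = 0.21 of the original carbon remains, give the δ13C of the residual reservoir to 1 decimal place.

Rayleigh residual: δ_res = (δ₀ + 1000)·f^(α−1) − 1000
α = ε/1000 + 1 = 0.97780, so α − 1 = -0.02220
f^(α−1) = 0.21^(-0.02220) = 1.035254
δ_res = (-13.9 + 1000) × 1.035254 − 1000 = 1020.864 − 1000 = 20.86‰

20.9‰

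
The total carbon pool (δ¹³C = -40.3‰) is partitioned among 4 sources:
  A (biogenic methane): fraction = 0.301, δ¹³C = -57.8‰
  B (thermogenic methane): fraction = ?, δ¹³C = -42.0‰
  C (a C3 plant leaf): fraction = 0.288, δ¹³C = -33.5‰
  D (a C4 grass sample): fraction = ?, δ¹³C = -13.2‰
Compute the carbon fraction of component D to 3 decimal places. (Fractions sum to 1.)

Let f_D and f_B be the unknown fractions; fractions sum to 1 so f_D + f_B = 0.411.
Mass balance: Σ fᵢ·δᵢ = δ_bulk ⇒ f_D·(-13.2) + f_B·(-42.0) = -40.3 − (-27.046) = -13.254
Substitute f_B = 0.411 − f_D:
f_D·(-13.2 − -42.0) = -13.254 − 0.411×(-42.0) = 4.008
f_D = 4.008 / 28.8 = 0.1392

0.139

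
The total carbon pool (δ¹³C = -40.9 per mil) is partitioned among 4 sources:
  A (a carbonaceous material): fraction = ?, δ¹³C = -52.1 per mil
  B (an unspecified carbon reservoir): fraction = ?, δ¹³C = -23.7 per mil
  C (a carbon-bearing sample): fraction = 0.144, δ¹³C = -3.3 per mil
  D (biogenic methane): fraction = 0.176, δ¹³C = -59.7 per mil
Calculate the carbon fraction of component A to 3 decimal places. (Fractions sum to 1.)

0.486

Let f_A and f_B be the unknown fractions; fractions sum to 1 so f_A + f_B = 0.680.
Mass balance: Σ fᵢ·δᵢ = δ_bulk ⇒ f_A·(-52.1) + f_B·(-23.7) = -40.9 − (-10.982) = -29.918
Substitute f_B = 0.680 − f_A:
f_A·(-52.1 − -23.7) = -29.918 − 0.680×(-23.7) = -13.802
f_A = -13.802 / -28.4 = 0.4860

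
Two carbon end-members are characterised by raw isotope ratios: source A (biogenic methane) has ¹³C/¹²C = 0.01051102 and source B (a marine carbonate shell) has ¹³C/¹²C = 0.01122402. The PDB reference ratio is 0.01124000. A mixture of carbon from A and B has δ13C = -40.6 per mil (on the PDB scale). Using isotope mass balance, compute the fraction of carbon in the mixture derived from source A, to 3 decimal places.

0.618

δ_A = (0.01051102/0.01124000 − 1)×1000 = (0.935144 − 1)×1000 = -64.856 per mil
δ_B = (0.01122402/0.01124000 − 1)×1000 = (0.998578 − 1)×1000 = -1.422 per mil
f_A = (δ_mix − δ_B)/(δ_A − δ_B) = (-40.6 − (-1.422))/(-64.856 − (-1.422))
f_A = -39.178 / -63.434 = 0.6176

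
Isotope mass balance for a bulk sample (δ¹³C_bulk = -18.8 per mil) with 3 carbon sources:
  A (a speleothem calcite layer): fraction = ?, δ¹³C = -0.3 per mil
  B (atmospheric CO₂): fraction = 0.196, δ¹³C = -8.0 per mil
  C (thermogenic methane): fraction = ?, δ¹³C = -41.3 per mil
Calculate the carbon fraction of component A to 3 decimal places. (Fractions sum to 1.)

0.390

Let f_A and f_C be the unknown fractions; fractions sum to 1 so f_A + f_C = 0.804.
Mass balance: Σ fᵢ·δᵢ = δ_bulk ⇒ f_A·(-0.3) + f_C·(-41.3) = -18.8 − (-1.568) = -17.232
Substitute f_C = 0.804 − f_A:
f_A·(-0.3 − -41.3) = -17.232 − 0.804×(-41.3) = 15.973
f_A = 15.973 / 41.0 = 0.3896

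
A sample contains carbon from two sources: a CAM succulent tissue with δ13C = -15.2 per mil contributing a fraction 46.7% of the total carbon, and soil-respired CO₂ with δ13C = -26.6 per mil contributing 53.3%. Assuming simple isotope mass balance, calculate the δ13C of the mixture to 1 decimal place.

-21.3 per mil

δ_mix = f_A·δ_A + f_B·δ_B
δ_mix = 0.467 × (-15.2) + 0.533 × (-26.6)
δ_mix = -7.10 + -14.18 = -21.28 per mil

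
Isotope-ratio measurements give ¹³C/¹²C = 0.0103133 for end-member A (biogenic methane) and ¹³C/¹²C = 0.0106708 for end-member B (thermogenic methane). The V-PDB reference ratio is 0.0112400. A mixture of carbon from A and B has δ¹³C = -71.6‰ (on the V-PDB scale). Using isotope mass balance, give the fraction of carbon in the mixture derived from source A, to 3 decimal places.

δ_A = (0.0103133/0.0112400 − 1)×1000 = (0.917553 − 1)×1000 = -82.447‰
δ_B = (0.0106708/0.0112400 − 1)×1000 = (0.949359 − 1)×1000 = -50.641‰
f_A = (δ_mix − δ_B)/(δ_A − δ_B) = (-71.6 − (-50.641))/(-82.447 − (-50.641))
f_A = -20.959 / -31.806 = 0.6590

0.659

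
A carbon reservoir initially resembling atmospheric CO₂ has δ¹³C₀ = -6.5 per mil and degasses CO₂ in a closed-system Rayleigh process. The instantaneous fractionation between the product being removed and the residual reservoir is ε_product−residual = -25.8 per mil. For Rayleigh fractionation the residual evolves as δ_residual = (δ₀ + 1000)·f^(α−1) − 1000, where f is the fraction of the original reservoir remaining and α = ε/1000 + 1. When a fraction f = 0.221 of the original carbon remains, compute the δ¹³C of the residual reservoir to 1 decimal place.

Rayleigh residual: δ_res = (δ₀ + 1000)·f^(α−1) − 1000
α = ε/1000 + 1 = 0.97420, so α − 1 = -0.02580
f^(α−1) = 0.221^(-0.02580) = 1.039716
δ_res = (-6.5 + 1000) × 1.039716 − 1000 = 1032.958 − 1000 = 32.96 per mil

33.0 per mil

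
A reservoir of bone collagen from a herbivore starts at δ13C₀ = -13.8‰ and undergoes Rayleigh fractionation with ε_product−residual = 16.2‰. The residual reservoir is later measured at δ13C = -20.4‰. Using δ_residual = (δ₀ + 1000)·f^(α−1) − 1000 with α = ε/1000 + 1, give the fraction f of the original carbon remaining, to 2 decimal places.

0.66

α − 1 = ε/1000 = 0.0162
(δ_res + 1000)/(δ₀ + 1000) = (-20.4 + 1000)/(-13.8 + 1000) = 979.6/986.2 = 0.993308
f = 0.993308^(1/0.0162) = exp(ln(0.993308)/0.0162) = exp(-0.00671/0.0162)
f = exp(-0.4145) = 0.6607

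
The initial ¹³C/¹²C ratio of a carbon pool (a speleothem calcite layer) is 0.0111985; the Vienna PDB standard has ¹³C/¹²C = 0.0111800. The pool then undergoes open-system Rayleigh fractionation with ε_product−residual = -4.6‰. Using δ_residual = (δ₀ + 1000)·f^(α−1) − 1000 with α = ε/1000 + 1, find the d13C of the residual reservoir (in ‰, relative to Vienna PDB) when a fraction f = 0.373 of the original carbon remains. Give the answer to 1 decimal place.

6.2‰

δ₀ = (0.0111985/0.0111800 − 1)×1000 = (1.001655 − 1)×1000 = 1.655‰
α − 1 = ε/1000 = -0.0046
f^(α−1) = 0.373^(-0.0046) = 1.004547
δ_res = (1.655 + 1000) × 1.004547 − 1000 = 1006.209 − 1000 = 6.21‰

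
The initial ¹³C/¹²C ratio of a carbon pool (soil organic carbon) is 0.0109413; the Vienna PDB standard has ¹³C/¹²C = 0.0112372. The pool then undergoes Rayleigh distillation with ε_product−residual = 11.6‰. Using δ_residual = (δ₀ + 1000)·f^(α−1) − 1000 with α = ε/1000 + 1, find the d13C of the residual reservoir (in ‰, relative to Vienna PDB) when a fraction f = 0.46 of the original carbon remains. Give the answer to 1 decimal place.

δ₀ = (0.0109413/0.0112372 − 1)×1000 = (0.973668 − 1)×1000 = -26.332‰
α − 1 = ε/1000 = 0.0116
f^(α−1) = 0.46^(0.0116) = 0.991033
δ_res = (-26.332 + 1000) × 0.991033 − 1000 = 964.937 − 1000 = -35.06‰

-35.1‰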